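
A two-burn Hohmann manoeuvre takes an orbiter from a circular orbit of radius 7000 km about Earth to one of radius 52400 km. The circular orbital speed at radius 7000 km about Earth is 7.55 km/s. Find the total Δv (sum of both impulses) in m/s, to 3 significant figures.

From the circular-orbit relation v² = μ/r at r = 7000 km: μ = v²r = (7.55)² × 7000 = 3.99018×10^5 km³/s².
The Hohmann ellipse has a_t = (r₁ + r₂)/2 = 29700 km.
Circular speed at r₁: v₁ = √(μ/r₁) = √(3.99018×10^5/7000) = 7.5500 km/s.
On the transfer ellipse at r₁, vis-viva equation gives v_p = √[μ(2/r₁ − 1/a_t)] = 10.028 km/s.
First burn Δv₁ = |v_p − v₁| = 2.478 km/s.
At r₂, v₂ = √(μ/r₂) = 2.7595 km/s.
Transfer-orbit speed at r₂: v_a = √[μ(2/r₂ − 1/a_t)] = 1.3397 km/s.
Second burn Δv₂ = |v₂ − v_a| = 1.420 km/s.
Δv = Δv₁ + Δv₂ = 2.478 + 1.420 = 3.898 km/s.

Δv = 3900 m/s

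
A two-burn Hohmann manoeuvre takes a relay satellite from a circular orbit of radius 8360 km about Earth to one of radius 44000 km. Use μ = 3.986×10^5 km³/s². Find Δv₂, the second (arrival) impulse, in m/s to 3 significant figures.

Semi-major axis of the transfer orbit: a_t = (8360 + 44000)/2 = 26180 km.
Circular speed at r = 44000 km: v_c = √(μ/r) = 3.010 km/s.
Vis-viva on the transfer ellipse at r = 44000 km gives v_t = √[μ(2/r − 1/a_t)] = 1.701 km/s.
Δv₂ = |v_t − v_c| = |1.701 − 3.010| = 1.309 km/s.

Δv₂ = 1310 m/s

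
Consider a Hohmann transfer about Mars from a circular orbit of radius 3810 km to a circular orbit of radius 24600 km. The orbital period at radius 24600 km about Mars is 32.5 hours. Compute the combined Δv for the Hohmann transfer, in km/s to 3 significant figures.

From Kepler's third law T² = 4π²r³/μ at r = 24600 km, T = 32.5 hours = 32.5 × 3600 s = 1.170×10^5 s: μ = 4π²r³/T² = 42933.2 km³/s².
The Hohmann ellipse has a_t = (r₁ + r₂)/2 = 14205 km.
Circular speed at r₁: v₁ = √(μ/r₁) = √(42933.2/3810) = 3.357 km/s.
On the transfer ellipse at r₁, v² = μ(2/r − 1/a) gives v_p = √[μ(2/r₁ − 1/a_t)] = 4.418 km/s.
First burn Δv₁ = |v_p − v₁| = 1.061 km/s.
At r₂, v₂ = √(μ/r₂) = 1.3211 km/s.
Transfer-orbit speed at r₂: v_a = √[μ(2/r₂ − 1/a_t)] = 0.68418 km/s.
Second burn Δv₂ = |v₂ − v_a| = 0.6369 km/s.
Total Δv = Δv₁ + Δv₂ = 1.698 km/s.

Δv = 1.70 km/s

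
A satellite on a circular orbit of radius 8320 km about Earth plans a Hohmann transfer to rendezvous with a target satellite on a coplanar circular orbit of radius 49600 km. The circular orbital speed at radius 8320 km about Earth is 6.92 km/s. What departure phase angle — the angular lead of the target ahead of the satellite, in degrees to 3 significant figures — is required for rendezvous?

φ = 99.7°

From the circular-orbit relation v² = μ/r at r = 8320 km: μ = v²r = (6.92)² × 8320 = 3.98415×10^5 km³/s².
Semi-major axis of the transfer orbit: a_t = (8320 + 49600)/2 = 28960 km.
The half-period of the transfer ellipse is t = π√(a_t³/μ) = 24530 s.
The target's mean motion on its circular orbit is ω₂ = √(μ/r₂³) = 5.714×10^-5 rad/s.
Angle swept by the target during transfer: ω₂·t = 1.4016 rad = 80.31°.
The satellite traverses 180° on the transfer ellipse, so the target must lead by 180° − 80.31° = 99.7°.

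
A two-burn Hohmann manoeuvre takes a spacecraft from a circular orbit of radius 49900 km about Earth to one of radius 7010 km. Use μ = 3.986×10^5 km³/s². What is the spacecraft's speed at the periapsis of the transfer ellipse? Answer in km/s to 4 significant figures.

The Hohmann ellipse has a_t = (r₁ + r₂)/2 = 28455 km.
At periapsis, r = 7010 km.
From the vis-viva equation, v = √[μ(2/r − 1/a_t)] = 9.986 km/s.

v = 9.986 km/s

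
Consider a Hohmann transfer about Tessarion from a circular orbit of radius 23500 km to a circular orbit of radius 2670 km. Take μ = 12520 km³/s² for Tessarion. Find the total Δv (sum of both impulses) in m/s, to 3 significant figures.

Δv = 1140 m/s

Transfer-ellipse semi-major axis a_t = (r₁ + r₂)/2 = (23500 + 2670)/2 = 13085 km.
At r₁ the circular-orbit speed is v₁ = √(μ/r₁) = 0.7299 km/s.
Transfer-orbit speed at r₁ (vis-viva): v_a = √[μ(2/r₁ − 1/a_t)] = 0.3297 km/s.
First burn Δv₁ = |v_a − v₁| = 0.4002 km/s.
At r₂, v₂ = √(μ/r₂) = 2.16544 km/s.
Transfer-orbit speed at r₂: v_p = √[μ(2/r₂ − 1/a_t)] = 2.90197 km/s.
Second burn Δv₂ = |v₂ − v_p| = 0.7365 km/s.
Δv = Δv₁ + Δv₂ = 0.4002 + 0.7365 = 1.137 km/s.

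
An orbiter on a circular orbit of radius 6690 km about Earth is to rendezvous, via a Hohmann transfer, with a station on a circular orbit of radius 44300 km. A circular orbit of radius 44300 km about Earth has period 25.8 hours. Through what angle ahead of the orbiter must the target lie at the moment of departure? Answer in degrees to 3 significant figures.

From Kepler's third law T² = 4π²r³/μ at r = 44300 km, T = 25.8 hours = 25.8 × 3600 s = 92880 s: μ = 4π²r³/T² = 3.97857×10^5 km³/s².
Transfer-ellipse semi-major axis a_t = (r₁ + r₂)/2 = (6690 + 44300)/2 = 25495 km.
Transfer time t = π√(a_t³/μ) = 20275 s.
The target's mean motion on its circular orbit is ω₂ = √(μ/r₂³) = 6.7648×10^-5 rad/s.
Angle swept by the target during transfer: ω₂·t = 1.3716 rad = 78.59°.
The orbiter traverses 180° on the transfer ellipse, so the target must lead by 180° − 78.59° = 101°.

φ = 101°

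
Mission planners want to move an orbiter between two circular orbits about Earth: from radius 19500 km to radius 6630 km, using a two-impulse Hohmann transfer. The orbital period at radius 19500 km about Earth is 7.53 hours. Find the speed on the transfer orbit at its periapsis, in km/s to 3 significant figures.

v = 9.47 km/s

From Kepler's third law T² = 4π²r³/μ at r = 19500 km, T = 7.53 hours = 7.53 × 3600 s = 27108 s: μ = 4π²r³/T² = 3.98353×10^5 km³/s².
Transfer-ellipse semi-major axis a_t = (r₁ + r₂)/2 = (19500 + 6630)/2 = 13065 km.
At periapsis, r = 6630 km.
Applying v² = μ(2/r − 1/a_t): v = 9.470 km/s.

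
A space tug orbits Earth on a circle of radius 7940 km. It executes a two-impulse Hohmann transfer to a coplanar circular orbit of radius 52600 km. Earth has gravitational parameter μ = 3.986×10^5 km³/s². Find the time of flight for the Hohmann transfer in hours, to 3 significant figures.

Semi-major axis of the transfer orbit: a_t = (7940 + 52600)/2 = 30270 km.
Transfer time t = π√(a_t³/μ) = π√((30270)³ / 3.986×10^5) = 26210 s.
Converting: 26210 s ÷ 3600 s/hour = 7.28 hours.

t = 7.28 hours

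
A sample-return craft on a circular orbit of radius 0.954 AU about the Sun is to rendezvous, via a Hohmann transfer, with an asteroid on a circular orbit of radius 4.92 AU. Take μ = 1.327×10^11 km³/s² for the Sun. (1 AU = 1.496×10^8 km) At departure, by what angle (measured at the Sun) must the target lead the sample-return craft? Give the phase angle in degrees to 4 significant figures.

φ = 96.98°

In km: r₁ = 0.954 × 1.496×10^8 = 1.427184×10^8 km; r₂ = 4.92 × 1.496×10^8 = 7.36032×10^8 km.
Semi-major axis of the transfer orbit: a_t = (1.427184×10^8 + 7.36032×10^8)/2 = 4.393752×10^8 km.
The half-period of the transfer ellipse is t = π√(a_t³/μ) = 7.943×10^7 s.
Target angular speed ω₂ = √(μ/r₂³) = 1.824×10^-8 rad/s.
Angle swept by the target during transfer: ω₂·t = 1.449 rad = 83.02°.
The sample-return craft traverses 180° on the transfer ellipse, so the target must lead by 180° − 83.02° = 96.98°.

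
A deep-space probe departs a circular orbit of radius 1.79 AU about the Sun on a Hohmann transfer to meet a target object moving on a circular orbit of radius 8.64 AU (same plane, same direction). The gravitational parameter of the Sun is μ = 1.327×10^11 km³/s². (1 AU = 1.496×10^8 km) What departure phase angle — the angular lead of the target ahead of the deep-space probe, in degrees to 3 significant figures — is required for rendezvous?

φ = 95.6°

In km: r₁ = 1.79 × 1.496×10^8 = 2.67784×10^8 km; r₂ = 8.64 × 1.496×10^8 = 1.292544×10^9 km.
Semi-major axis of the transfer orbit: a_t = (2.67784×10^8 + 1.292544×10^9)/2 = 7.80164×10^8 km.
The half-period of the transfer ellipse is t = π√(a_t³/μ) = 1.8793×10^8 s.
The target's mean motion on its circular orbit is ω₂ = √(μ/r₂³) = 7.8391×10^-9 rad/s.
Angle swept by the target during transfer: ω₂·t = 1.4732 rad = 84.41°.
Arrival is 180° from departure on the ellipse, so φ = 180° − 84.41° = 95.6°.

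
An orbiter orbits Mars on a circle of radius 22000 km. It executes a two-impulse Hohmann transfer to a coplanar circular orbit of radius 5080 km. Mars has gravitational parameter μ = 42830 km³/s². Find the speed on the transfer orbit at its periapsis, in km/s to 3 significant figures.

v = 3.70 km/s

Transfer-ellipse semi-major axis a_t = (r₁ + r₂)/2 = (22000 + 5080)/2 = 13540 km.
At periapsis, r = 5080 km.
Applying v² = μ(2/r − 1/a_t): v = 3.701 km/s.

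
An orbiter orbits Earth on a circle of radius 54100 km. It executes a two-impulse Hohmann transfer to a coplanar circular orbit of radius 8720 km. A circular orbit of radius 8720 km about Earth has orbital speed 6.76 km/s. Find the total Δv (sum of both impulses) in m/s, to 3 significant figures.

From the circular-orbit relation v² = μ/r at r = 8720 km: μ = v²r = (6.76)² × 8720 = 3.98483×10^5 km³/s².
Semi-major axis of the transfer orbit: a_t = (54100 + 8720)/2 = 31410 km.
At r₁ the circular-orbit speed is v₁ = √(μ/r₁) = 2.714 km/s.
On the transfer ellipse at r₁, vis-viva gives v_a = √[μ(2/r₁ − 1/a_t)] = 1.430 km/s.
First burn Δv₁ = |v_a − v₁| = 1.284 km/s.
At r₂, v₂ = √(μ/r₂) = 6.760 km/s.
Transfer-orbit speed at r₂: v_p = √[μ(2/r₂ − 1/a_t)] = 8.872 km/s.
Second burn Δv₂ = |v₂ − v_p| = 2.112 km/s.
Total Δv = Δv₁ + Δv₂ = 3.396 km/s.

Δv = 3400 m/s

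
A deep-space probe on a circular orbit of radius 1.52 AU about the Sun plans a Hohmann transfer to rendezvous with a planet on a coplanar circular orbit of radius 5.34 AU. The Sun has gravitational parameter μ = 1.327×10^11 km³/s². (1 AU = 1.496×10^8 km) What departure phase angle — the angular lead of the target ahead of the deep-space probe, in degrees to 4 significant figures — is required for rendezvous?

φ = 87.34°

In km: r₁ = 1.52 × 1.496×10^8 = 2.27392×10^8 km; r₂ = 5.34 × 1.496×10^8 = 7.98864×10^8 km.
Transfer-ellipse semi-major axis a_t = (r₁ + r₂)/2 = (2.27392×10^8 + 7.98864×10^8)/2 = 5.13128×10^8 km.
Transfer time t = π√(a_t³/μ) = 1.00243×10^8 s.
Target angular speed ω₂ = √(μ/r₂³) = 1.61334×10^-8 rad/s.
Angle swept by the target during transfer: ω₂·t = 1.6173 rad = 92.66°.
The deep-space probe traverses 180° on the transfer ellipse, so the target must lead by 180° − 92.66° = 87.34°.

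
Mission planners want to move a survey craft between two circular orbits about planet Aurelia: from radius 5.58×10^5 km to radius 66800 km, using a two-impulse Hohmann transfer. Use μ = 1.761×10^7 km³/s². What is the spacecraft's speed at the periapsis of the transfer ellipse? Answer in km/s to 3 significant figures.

v = 21.7 km/s

Semi-major axis of the transfer orbit: a_t = (5.580×10^5 + 66800)/2 = 3.124×10^5 km.
The periapsis of the transfer ellipse is at r = 66800 km.
Applying v² = μ(2/r − 1/a_t): v = 21.70 km/s.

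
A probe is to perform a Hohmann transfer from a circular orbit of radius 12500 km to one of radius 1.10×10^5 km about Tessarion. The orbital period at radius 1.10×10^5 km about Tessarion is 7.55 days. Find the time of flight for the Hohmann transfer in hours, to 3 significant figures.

t = 37.6 hours

From Kepler's third law T² = 4π²r³/μ at r = 1.10×10^5 km, T = 7.55 days = 7.55 × 86400 s = 6.5232×10^5 s: μ = 4π²r³/T² = 1.23486×10^5 km³/s².
Transfer-ellipse semi-major axis a_t = (r₁ + r₂)/2 = (12500 + 1.100×10^5)/2 = 61250 km.
Half the transfer-orbit period gives t = π√(a_t³/μ) = 1.355×10^5 s.
Converting: 1.355×10^5 s ÷ 3600 s/hour = 37.6 hours.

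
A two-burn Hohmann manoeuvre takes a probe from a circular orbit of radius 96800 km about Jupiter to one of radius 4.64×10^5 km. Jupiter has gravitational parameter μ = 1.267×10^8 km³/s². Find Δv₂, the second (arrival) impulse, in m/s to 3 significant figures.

Δv₂ = 6820 m/s

Semi-major axis of the transfer orbit: a_t = (96800 + 4.640×10^5)/2 = 2.804×10^5 km.
Circular speed at r = 4.640×10^5 km: v_c = √(μ/r) = 16.5245 km/s.
Vis-viva on the transfer ellipse at r = 4.640×10^5 km gives v_t = √[μ(2/r − 1/a_t)] = 9.70908 km/s.
Δv₂ = |v_t − v_c| = |9.70908 − 16.5245| = 6.815 km/s.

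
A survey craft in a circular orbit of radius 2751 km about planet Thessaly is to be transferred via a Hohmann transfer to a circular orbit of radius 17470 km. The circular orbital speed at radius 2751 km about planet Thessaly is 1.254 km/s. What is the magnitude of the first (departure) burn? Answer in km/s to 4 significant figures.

Δv₁ = 0.3944 km/s

From the circular-orbit relation v² = μ/r at r = 2751 km: μ = v²r = (1.254)² × 2751 = 4325.99 km³/s².
Transfer-ellipse semi-major axis a_t = (r₁ + r₂)/2 = (2751 + 17470)/2 = 10110.5 km.
On the circular orbit at r = 2751 km, v_c = √(μ/r) = 1.2540 km/s.
Vis-viva on the transfer ellipse at r = 2751 km gives v_t = √[μ(2/r − 1/a_t)] = 1.6484 km/s.
Δv₁ = |v_t − v_c| = |1.6484 − 1.2540| = 0.3944 km/s.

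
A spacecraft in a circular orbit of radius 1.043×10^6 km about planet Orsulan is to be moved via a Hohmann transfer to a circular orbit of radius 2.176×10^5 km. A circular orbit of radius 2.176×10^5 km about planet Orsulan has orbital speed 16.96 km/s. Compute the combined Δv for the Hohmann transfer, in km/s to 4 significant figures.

From the circular-orbit relation v² = μ/r at r = 2.176×10^5 km: μ = v²r = (16.96)² × 2.176×10^5 = 6.25908×10^7 km³/s².
Semi-major axis of the transfer orbit: a_t = (1.043×10^6 + 2.176×10^5)/2 = 6.303×10^5 km.
Circular speed at r₁: v₁ = √(μ/r₁) = √(6.25908×10^7/1.043×10^6) = 7.747 km/s.
On the transfer ellipse at r₁, vis-viva equation gives v_a = √[μ(2/r₁ − 1/a_t)] = 4.552 km/s.
First burn Δv₁ = |v_a − v₁| = 3.195 km/s.
At r₂, v₂ = √(μ/r₂) = 16.960 km/s.
Transfer-orbit speed at r₂: v_p = √[μ(2/r₂ − 1/a_t)] = 21.817 km/s.
Second burn Δv₂ = |v₂ − v_p| = 4.857 km/s.
Δv = Δv₁ + Δv₂ = 3.195 + 4.857 = 8.052 km/s.

Δv = 8.052 km/s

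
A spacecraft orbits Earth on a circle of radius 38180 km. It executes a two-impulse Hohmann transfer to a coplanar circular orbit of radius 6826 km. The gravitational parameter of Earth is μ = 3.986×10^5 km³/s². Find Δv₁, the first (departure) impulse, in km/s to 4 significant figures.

Δv₁ = 1.452 km/s

The Hohmann ellipse has a_t = (r₁ + r₂)/2 = 22503 km.
Circular speed at r = 38180 km: v_c = √(μ/r) = 3.23110 km/s.
Vis-viva on the transfer ellipse at r = 38180 km gives v_t = √[μ(2/r − 1/a_t)] = 1.77956 km/s.
Δv₁ = |v_t − v_c| = |1.77956 − 3.23110| = 1.452 km/s.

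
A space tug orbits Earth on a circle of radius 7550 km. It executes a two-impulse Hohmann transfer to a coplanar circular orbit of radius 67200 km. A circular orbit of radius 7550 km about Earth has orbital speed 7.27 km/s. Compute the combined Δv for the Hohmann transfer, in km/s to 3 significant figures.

From the circular-orbit relation v² = μ/r at r = 7550 km: μ = v²r = (7.27)² × 7550 = 3.99039×10^5 km³/s².
Semi-major axis of the transfer orbit: a_t = (7550 + 67200)/2 = 37375 km.
At r₁ the circular-orbit speed is v₁ = √(μ/r₁) = 7.270 km/s.
Transfer-orbit speed at r₁ (vis-viva equation): v_p = √[μ(2/r₁ − 1/a_t)] = 9.748 km/s.
First burn Δv₁ = |v_p − v₁| = 2.478 km/s.
Circular speed at r₂: v₂ = √(μ/r₂) = 2.437 km/s.
Transfer-orbit speed at r₂: v_a = √[μ(2/r₂ − 1/a_t)] = 1.095 km/s.
Second burn Δv₂ = |v₂ − v_a| = 1.342 km/s.
Total Δv = Δv₁ + Δv₂ = 3.820 km/s.

Δv = 3.82 km/s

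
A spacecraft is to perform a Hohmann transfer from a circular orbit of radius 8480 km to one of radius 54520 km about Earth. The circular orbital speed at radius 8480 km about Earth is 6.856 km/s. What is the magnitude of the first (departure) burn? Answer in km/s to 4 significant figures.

Δv₁ = 2.164 km/s

From the circular-orbit relation v² = μ/r at r = 8480 km: μ = v²r = (6.856)² × 8480 = 3.98600×10^5 km³/s².
The Hohmann ellipse has a_t = (r₁ + r₂)/2 = 31500 km.
On the circular orbit at r = 8480 km, v_c = √(μ/r) = 6.856 km/s.
Vis-viva on the transfer ellipse at r = 8480 km gives v_t = √[μ(2/r − 1/a_t)] = 9.020 km/s.
Δv₁ = |v_t − v_c| = |9.020 − 6.856| = 2.164 km/s.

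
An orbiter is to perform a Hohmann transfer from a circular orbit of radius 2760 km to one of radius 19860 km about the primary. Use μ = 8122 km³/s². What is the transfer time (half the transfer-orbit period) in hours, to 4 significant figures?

t = 11.65 hours

Transfer-ellipse semi-major axis a_t = (r₁ + r₂)/2 = (2760 + 19860)/2 = 11310 km.
Transfer time t = π√(a_t³/μ) = π√((11310)³ / 8122) = 41930 s.
Converting: 41930 s ÷ 3600 s/hour = 11.65 hours.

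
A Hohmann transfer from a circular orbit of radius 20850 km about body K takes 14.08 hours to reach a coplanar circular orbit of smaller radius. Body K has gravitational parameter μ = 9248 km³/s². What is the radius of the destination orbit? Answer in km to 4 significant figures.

r₂ = 5955 km

Transfer time t = 14.08 hours = 50688 s, and t = π√(a_t³/μ).
So a_t = (μ t²/π²)^(1/3) = (9248 × (50688)² / π²)^(1/3) = 13402.5 km.
Since a_t = (r₁ + r₂)/2, r₂ = 2a_t − r₁ = 2×13402.5 − 20850 = 5955 km.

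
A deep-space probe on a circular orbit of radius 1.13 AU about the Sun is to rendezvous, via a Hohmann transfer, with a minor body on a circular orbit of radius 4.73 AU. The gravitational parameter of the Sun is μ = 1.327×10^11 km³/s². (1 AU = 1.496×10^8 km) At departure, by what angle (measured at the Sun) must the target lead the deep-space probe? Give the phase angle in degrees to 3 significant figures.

In km: r₁ = 1.13 × 1.496×10^8 = 1.69048×10^8 km; r₂ = 4.73 × 1.496×10^8 = 7.07608×10^8 km.
Transfer-ellipse semi-major axis a_t = (r₁ + r₂)/2 = (1.69048×10^8 + 7.07608×10^8)/2 = 4.38328×10^8 km.
Transfer time t = π√(a_t³/μ) = 7.9143×10^7 s.
The target's mean motion on its circular orbit is ω₂ = √(μ/r₂³) = 1.9353×10^-8 rad/s.
Angle swept by the target during transfer: ω₂·t = 1.5317 rad = 87.76°.
Arrival is 180° from departure on the ellipse, so φ = 180° − 87.76° = 92.2°.

φ = 92.2°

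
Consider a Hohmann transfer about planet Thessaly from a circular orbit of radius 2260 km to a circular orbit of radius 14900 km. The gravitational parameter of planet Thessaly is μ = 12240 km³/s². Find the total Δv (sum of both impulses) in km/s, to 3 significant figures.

Δv = 1.18 km/s

Transfer-ellipse semi-major axis a_t = (r₁ + r₂)/2 = (2260 + 14900)/2 = 8580 km.
At r₁ the circular-orbit speed is v₁ = √(μ/r₁) = 2.3272 km/s.
On the transfer ellipse at r₁, vis-viva equation gives v_p = √[μ(2/r₁ − 1/a_t)] = 3.0668 km/s.
First burn Δv₁ = |v_p − v₁| = 0.7396 km/s.
Circular speed at r₂: v₂ = √(μ/r₂) = 0.9064 km/s.
Transfer-orbit speed at r₂: v_a = √[μ(2/r₂ − 1/a_t)] = 0.4652 km/s.
Second burn Δv₂ = |v₂ − v_a| = 0.4412 km/s.
Δv = Δv₁ + Δv₂ = 0.7396 + 0.4412 = 1.181 km/s.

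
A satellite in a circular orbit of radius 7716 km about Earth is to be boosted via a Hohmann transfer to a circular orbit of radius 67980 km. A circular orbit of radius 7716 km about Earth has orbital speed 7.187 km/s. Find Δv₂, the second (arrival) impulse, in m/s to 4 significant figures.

From the circular-orbit relation v² = μ/r at r = 7716 km: μ = v²r = (7.187)² × 7716 = 3.98554×10^5 km³/s².
The Hohmann ellipse has a_t = (r₁ + r₂)/2 = 37848 km.
On the circular orbit at r = 67980 km, v_c = √(μ/r) = 2.421 km/s.
Transfer-orbit speed at the same r (vis-viva, a = a_t): v_t = √[μ(2/r − 1/a_t)] = 1.093 km/s.
Δv₂ = |v_t − v_c| = |1.093 − 2.421| = 1.328 km/s.

Δv₂ = 1328 m/s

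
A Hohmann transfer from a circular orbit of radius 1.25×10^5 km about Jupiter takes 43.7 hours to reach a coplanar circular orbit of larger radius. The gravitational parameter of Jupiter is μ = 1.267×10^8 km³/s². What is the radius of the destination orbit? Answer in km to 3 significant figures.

Transfer time t = 43.7 hours = 1.5732×10^5 s, and t = π√(a_t³/μ).
So a_t = (μ t²/π²)^(1/3) = (1.267×10^8 × (1.5732×10^5)² / π²)^(1/3) = 6.8236×10^5 km.
Since a_t = (r₁ + r₂)/2, r₂ = 2a_t − r₁ = 2×6.8236×10^5 − 1.250×10^5 = 1.23972×10^6 km.

r₂ = 1.24×10^6 km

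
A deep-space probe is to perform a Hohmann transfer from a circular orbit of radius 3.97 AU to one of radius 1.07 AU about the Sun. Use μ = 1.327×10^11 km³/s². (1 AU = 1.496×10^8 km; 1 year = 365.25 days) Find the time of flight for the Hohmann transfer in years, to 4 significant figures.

t = 2.000 years

In km: r₁ = 3.97 × 1.496×10^8 = 5.93912×10^8 km; r₂ = 1.07 × 1.496×10^8 = 1.60072×10^8 km.
Semi-major axis of the transfer orbit: a_t = (5.93912×10^8 + 1.60072×10^8)/2 = 3.76992×10^8 km.
Transfer time t = π√(a_t³/μ) = π√((3.76992×10^8)³ / 1.327×10^11) = 6.313×10^7 s.
Converting: 6.313×10^7 s ÷ 3.15576×10^7 s/year (365.25 × 86400) = 2.000 years.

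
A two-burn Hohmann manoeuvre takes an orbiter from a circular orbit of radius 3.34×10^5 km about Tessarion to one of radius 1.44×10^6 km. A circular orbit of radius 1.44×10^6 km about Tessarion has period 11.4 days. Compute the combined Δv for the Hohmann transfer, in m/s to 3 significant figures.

Δv = 8780 m/s

From Kepler's third law T² = 4π²r³/μ at r = 1.44×10^6 km, T = 11.4 days = 11.4 × 86400 s = 9.8496×10^5 s: μ = 4π²r³/T² = 1.21509×10^8 km³/s².
Semi-major axis of the transfer orbit: a_t = (3.340×10^5 + 1.440×10^6)/2 = 8.870×10^5 km.
At r₁ the circular-orbit speed is v₁ = √(μ/r₁) = 19.074 km/s.
Transfer-orbit speed at r₁ (v² = μ(2/r − 1/a)): v_p = √[μ(2/r₁ − 1/a_t)] = 24.303 km/s.
First burn Δv₁ = |v_p − v₁| = 5.229 km/s.
At r₂, v₂ = √(μ/r₂) = 9.186 km/s.
Transfer-orbit speed at r₂: v_a = √[μ(2/r₂ − 1/a_t)] = 5.637 km/s.
Second burn Δv₂ = |v₂ − v_a| = 3.549 km/s.
Δv = Δv₁ + Δv₂ = 5.229 + 3.549 = 8.778 km/s.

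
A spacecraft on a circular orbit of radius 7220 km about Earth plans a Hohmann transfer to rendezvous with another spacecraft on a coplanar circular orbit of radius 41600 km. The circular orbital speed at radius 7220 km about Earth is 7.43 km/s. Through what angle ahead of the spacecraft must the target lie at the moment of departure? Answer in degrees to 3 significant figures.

From the circular-orbit relation v² = μ/r at r = 7220 km: μ = v²r = (7.43)² × 7220 = 3.98579×10^5 km³/s².
The Hohmann ellipse has a_t = (r₁ + r₂)/2 = 24410 km.
The half-period of the transfer ellipse is t = π√(a_t³/μ) = 18978 s.
Target angular speed ω₂ = √(μ/r₂³) = 7.4408×10^-5 rad/s.
Angle swept by the target during transfer: ω₂·t = 1.4121 rad = 80.91°.
Arrival is 180° from departure on the ellipse, so φ = 180° − 80.91° = 99.1°.

φ = 99.1°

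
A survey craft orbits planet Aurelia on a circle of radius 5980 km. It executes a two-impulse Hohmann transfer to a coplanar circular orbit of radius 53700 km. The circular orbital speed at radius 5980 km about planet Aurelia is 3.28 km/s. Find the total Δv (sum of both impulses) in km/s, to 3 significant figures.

Δv = 1.72 km/s

From the circular-orbit relation v² = μ/r at r = 5980 km: μ = v²r = (3.28)² × 5980 = 64335.2 km³/s².
Transfer-ellipse semi-major axis a_t = (r₁ + r₂)/2 = (5980 + 53700)/2 = 29840 km.
Circular speed at r₁: v₁ = √(μ/r₁) = √(64335.2/5980) = 3.280 km/s.
On the transfer ellipse at r₁, v² = μ(2/r − 1/a) gives v_p = √[μ(2/r₁ − 1/a_t)] = 4.400 km/s.
First burn Δv₁ = |v_p − v₁| = 1.120 km/s.
At r₂, v₂ = √(μ/r₂) = 1.0946 km/s.
Transfer-orbit speed at r₂: v_a = √[μ(2/r₂ − 1/a_t)] = 0.48999 km/s.
Second burn Δv₂ = |v₂ − v_a| = 0.6046 km/s.
Total Δv = Δv₁ + Δv₂ = 1.725 km/s.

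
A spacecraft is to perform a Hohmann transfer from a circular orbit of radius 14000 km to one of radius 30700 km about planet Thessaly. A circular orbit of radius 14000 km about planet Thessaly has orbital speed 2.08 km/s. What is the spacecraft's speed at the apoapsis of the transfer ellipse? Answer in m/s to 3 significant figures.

v = 1110 m/s

From the circular-orbit relation v² = μ/r at r = 14000 km: μ = v²r = (2.08)² × 14000 = 60569.6 km³/s².
Semi-major axis of the transfer orbit: a_t = (14000 + 30700)/2 = 22350 km.
The apoapsis of the transfer ellipse is at r = 30700 km.
Applying v² = μ(2/r − 1/a_t): v = 1.112 km/s.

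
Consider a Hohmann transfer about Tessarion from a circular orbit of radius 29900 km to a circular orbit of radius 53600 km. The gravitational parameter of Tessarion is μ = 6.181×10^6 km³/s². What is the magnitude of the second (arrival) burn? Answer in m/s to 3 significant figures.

Semi-major axis of the transfer orbit: a_t = (29900 + 53600)/2 = 41750 km.
On the circular orbit at r = 53600 km, v_c = √(μ/r) = 10.739 km/s.
Vis-viva on the transfer ellipse at r = 53600 km gives v_t = √[μ(2/r − 1/a_t)] = 9.0877 km/s.
Δv₂ = |v_t − v_c| = |9.0877 − 10.739| = 1.651 km/s.

Δv₂ = 1650 m/s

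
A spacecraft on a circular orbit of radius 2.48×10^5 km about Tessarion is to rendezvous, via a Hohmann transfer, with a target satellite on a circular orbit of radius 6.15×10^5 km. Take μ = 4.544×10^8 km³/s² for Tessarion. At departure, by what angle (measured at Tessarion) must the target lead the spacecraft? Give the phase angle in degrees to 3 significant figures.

φ = 74.2°

Transfer-ellipse semi-major axis a_t = (r₁ + r₂)/2 = (2.480×10^5 + 6.150×10^5)/2 = 4.315×10^5 km.
The half-period of the transfer ellipse is t = π√(a_t³/μ) = 41770 s.
The target's mean motion on its circular orbit is ω₂ = √(μ/r₂³) = 4.420×10^-5 rad/s.
Angle swept by the target during transfer: ω₂·t = 1.846 rad = 105.8°.
Arrival is 180° from departure on the ellipse, so φ = 180° − 105.8° = 74.2°.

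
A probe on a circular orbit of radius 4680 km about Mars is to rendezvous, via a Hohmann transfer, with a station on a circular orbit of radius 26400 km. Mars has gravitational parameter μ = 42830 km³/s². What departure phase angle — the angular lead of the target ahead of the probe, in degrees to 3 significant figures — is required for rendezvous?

Transfer-ellipse semi-major axis a_t = (r₁ + r₂)/2 = (4680 + 26400)/2 = 15540 km.
The half-period of the transfer ellipse is t = π√(a_t³/μ) = 29407 s.
The target's mean motion on its circular orbit is ω₂ = √(μ/r₂³) = 4.8247×10^-5 rad/s.
Angle swept by the target during transfer: ω₂·t = 1.4188 rad = 81.29°.
The probe traverses 180° on the transfer ellipse, so the target must lead by 180° − 81.29° = 98.7°.

φ = 98.7°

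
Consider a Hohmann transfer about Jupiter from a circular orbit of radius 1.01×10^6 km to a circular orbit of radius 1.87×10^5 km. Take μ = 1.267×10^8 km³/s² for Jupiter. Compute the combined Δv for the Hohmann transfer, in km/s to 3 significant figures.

Δv = 12.7 km/s

The Hohmann ellipse has a_t = (r₁ + r₂)/2 = 5.985×10^5 km.
Circular speed at r₁: v₁ = √(μ/r₁) = √(1.267×10^8/1.010×10^6) = 11.2002 km/s.
Transfer-orbit speed at r₁ (v² = μ(2/r − 1/a)): v_a = √[μ(2/r₁ − 1/a_t)] = 6.26061 km/s.
First burn Δv₁ = |v_a − v₁| = 4.940 km/s.
Circular speed at r₂: v₂ = √(μ/r₂) = 26.030 km/s.
Transfer-orbit speed at r₂: v_p = √[μ(2/r₂ − 1/a_t)] = 33.814 km/s.
Second burn Δv₂ = |v₂ − v_p| = 7.784 km/s.
Total Δv = Δv₁ + Δv₂ = 12.72 km/s.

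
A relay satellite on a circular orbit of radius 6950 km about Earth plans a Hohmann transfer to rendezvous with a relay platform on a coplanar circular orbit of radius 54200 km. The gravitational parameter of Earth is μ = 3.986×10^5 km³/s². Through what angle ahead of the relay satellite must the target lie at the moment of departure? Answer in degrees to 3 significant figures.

φ = 104°

The Hohmann ellipse has a_t = (r₁ + r₂)/2 = 30575 km.
The half-period of the transfer ellipse is t = π√(a_t³/μ) = 26600 s.
Target angular speed ω₂ = √(μ/r₂³) = 5.003×10^-5 rad/s.
Angle swept by the target during transfer: ω₂·t = 1.331 rad = 76.26°.
The relay satellite traverses 180° on the transfer ellipse, so the target must lead by 180° − 76.26° = 104°.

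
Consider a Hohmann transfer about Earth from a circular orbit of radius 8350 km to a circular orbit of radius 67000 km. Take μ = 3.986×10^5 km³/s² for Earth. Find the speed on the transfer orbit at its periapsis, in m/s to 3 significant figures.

Transfer-ellipse semi-major axis a_t = (r₁ + r₂)/2 = (8350 + 67000)/2 = 37675 km.
At periapsis, r = 8350 km.
Applying v² = μ(2/r − 1/a_t): v = 9.214 km/s.

v = 9210 m/s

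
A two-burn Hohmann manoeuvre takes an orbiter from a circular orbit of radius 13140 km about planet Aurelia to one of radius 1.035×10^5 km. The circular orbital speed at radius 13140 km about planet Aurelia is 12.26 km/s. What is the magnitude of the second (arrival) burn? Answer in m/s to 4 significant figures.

From the circular-orbit relation v² = μ/r at r = 13140 km: μ = v²r = (12.26)² × 13140 = 1.97504×10^6 km³/s².
The Hohmann ellipse has a_t = (r₁ + r₂)/2 = 58320 km.
Circular speed at r = 1.035×10^5 km: v_c = √(μ/r) = 4.3684 km/s.
Vis-viva on the transfer ellipse at r = 1.035×10^5 km gives v_t = √[μ(2/r − 1/a_t)] = 2.0735 km/s.
Δv₂ = |v_t − v_c| = |2.0735 − 4.3684| = 2.295 km/s.

Δv₂ = 2295 m/s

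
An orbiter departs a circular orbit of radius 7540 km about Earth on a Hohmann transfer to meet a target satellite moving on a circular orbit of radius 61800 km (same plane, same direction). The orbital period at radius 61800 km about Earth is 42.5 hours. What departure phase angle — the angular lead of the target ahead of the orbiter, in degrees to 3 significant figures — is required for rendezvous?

φ = 104°

From Kepler's third law T² = 4π²r³/μ at r = 61800 km, T = 42.5 hours = 42.5 × 3600 s = 1.530×10^5 s: μ = 4π²r³/T² = 3.98054×10^5 km³/s².
The Hohmann ellipse has a_t = (r₁ + r₂)/2 = 34670 km.
Transfer time t = π√(a_t³/μ) = 32140 s.
The target's mean motion on its circular orbit is ω₂ = √(μ/r₂³) = 4.107×10^-5 rad/s.
Angle swept by the target during transfer: ω₂·t = 1.320 rad = 75.63°.
Arrival is 180° from departure on the ellipse, so φ = 180° − 75.63° = 104°.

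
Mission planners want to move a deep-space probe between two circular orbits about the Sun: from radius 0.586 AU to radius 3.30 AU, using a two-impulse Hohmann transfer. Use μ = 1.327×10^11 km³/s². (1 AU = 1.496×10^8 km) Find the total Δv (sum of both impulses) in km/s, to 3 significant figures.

Δv = 19.2 km/s

In km: r₁ = 0.586 × 1.496×10^8 = 8.76656×10^7 km; r₂ = 3.30 × 1.496×10^8 = 4.9368×10^8 km.
The Hohmann ellipse has a_t = (r₁ + r₂)/2 = 2.906728×10^8 km.
At r₁ the circular-orbit speed is v₁ = √(μ/r₁) = 38.906 km/s.
Transfer-orbit speed at r₁ (v² = μ(2/r − 1/a)): v_p = √[μ(2/r₁ − 1/a_t)] = 50.704 km/s.
First burn Δv₁ = |v_p − v₁| = 11.80 km/s.
Circular speed at r₂: v₂ = √(μ/r₂) = 16.395 km/s.
Transfer-orbit speed at r₂: v_a = √[μ(2/r₂ − 1/a_t)] = 9.0038 km/s.
Second burn Δv₂ = |v₂ − v_a| = 7.391 km/s.
Δv = Δv₁ + Δv₂ = 11.80 + 7.391 = 19.19 km/s.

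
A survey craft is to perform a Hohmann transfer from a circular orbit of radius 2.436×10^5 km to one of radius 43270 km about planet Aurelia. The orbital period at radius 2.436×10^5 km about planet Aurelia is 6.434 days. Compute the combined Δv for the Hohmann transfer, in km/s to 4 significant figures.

From Kepler's third law T² = 4π²r³/μ at r = 2.436×10^5 km, T = 6.434 days = 6.434 × 86400 s = 5.558976×10^5 s: μ = 4π²r³/T² = 1.84672×10^6 km³/s².
Semi-major axis of the transfer orbit: a_t = (2.436×10^5 + 43270)/2 = 1.43435×10^5 km.
At r₁ the circular-orbit speed is v₁ = √(μ/r₁) = 2.753 km/s.
Transfer-orbit speed at r₁ (vis-viva equation): v_a = √[μ(2/r₁ − 1/a_t)] = 1.512 km/s.
First burn Δv₁ = |v_a − v₁| = 1.241 km/s.
At r₂, v₂ = √(μ/r₂) = 6.533 km/s.
Transfer-orbit speed at r₂: v_p = √[μ(2/r₂ − 1/a_t)] = 8.514 km/s.
Second burn Δv₂ = |v₂ − v_p| = 1.981 km/s.
Total Δv = Δv₁ + Δv₂ = 3.222 km/s.

Δv = 3.222 km/s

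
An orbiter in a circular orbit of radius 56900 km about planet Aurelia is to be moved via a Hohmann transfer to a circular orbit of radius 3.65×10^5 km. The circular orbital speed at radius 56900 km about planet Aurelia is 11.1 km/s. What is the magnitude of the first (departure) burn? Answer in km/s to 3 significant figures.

Δv₁ = 3.50 km/s

From the circular-orbit relation v² = μ/r at r = 56900 km: μ = v²r = (11.1)² × 56900 = 7.01065×10^6 km³/s².
The Hohmann ellipse has a_t = (r₁ + r₂)/2 = 2.1095×10^5 km.
On the circular orbit at r = 56900 km, v_c = √(μ/r) = 11.100 km/s.
Vis-viva on the transfer ellipse at r = 56900 km gives v_t = √[μ(2/r − 1/a_t)] = 14.601 km/s.
Δv₁ = |v_t − v_c| = |14.601 − 11.100| = 3.501 km/s.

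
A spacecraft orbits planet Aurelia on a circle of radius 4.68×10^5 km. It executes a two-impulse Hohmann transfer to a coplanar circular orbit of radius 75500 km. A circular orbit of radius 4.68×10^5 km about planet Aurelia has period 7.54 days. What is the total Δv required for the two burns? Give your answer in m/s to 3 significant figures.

Δv = 5640 m/s

From Kepler's third law T² = 4π²r³/μ at r = 4.68×10^5 km, T = 7.54 days = 7.54 × 86400 s = 6.51456×10^5 s: μ = 4π²r³/T² = 9.53514×10^6 km³/s².
Transfer-ellipse semi-major axis a_t = (r₁ + r₂)/2 = (4.680×10^5 + 75500)/2 = 2.7175×10^5 km.
At r₁ the circular-orbit speed is v₁ = √(μ/r₁) = 4.5138 km/s.
Transfer-orbit speed at r₁ (v² = μ(2/r − 1/a)): v_a = √[μ(2/r₁ − 1/a_t)] = 2.3792 km/s.
First burn Δv₁ = |v_a − v₁| = 2.1346 km/s.
At r₂, v₂ = √(μ/r₂) = 11.2380 km/s.
Transfer-orbit speed at r₂: v_p = √[μ(2/r₂ − 1/a_t)] = 14.7478 km/s.
Second burn Δv₂ = |v₂ − v_p| = 3.5098 km/s.
Total Δv = Δv₁ + Δv₂ = 5.644 km/s.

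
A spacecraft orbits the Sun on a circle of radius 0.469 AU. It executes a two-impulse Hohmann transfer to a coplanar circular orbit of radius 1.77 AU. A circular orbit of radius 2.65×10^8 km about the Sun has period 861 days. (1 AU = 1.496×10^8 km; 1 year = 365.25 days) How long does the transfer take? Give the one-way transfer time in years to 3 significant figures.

t = 0.592 years

From Kepler's third law T² = 4π²r³/μ at r = 2.65×10^8 km, T = 861 days = 861 × 86400 s = 7.43904×10^7 s: μ = 4π²r³/T² = 1.32759×10^11 km³/s².
In km: r₁ = 0.469 × 1.496×10^8 = 7.01624×10^7 km; r₂ = 1.77 × 1.496×10^8 = 2.64792×10^8 km.
The Hohmann ellipse has a_t = (r₁ + r₂)/2 = 1.674772×10^8 km.
By Kepler's third law the transfer-orbit period is T = 2π√(a_t³/μ), so t = T/2 = 1.869×10^7 s.
Converting: 1.869×10^7 s ÷ 3.15576×10^7 s/year (365.25 × 86400) = 0.592 years.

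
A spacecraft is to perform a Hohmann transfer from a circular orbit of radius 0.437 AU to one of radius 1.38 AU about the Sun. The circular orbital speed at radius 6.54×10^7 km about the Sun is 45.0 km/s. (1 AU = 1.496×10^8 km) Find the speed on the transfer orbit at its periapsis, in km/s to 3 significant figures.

v = 55.5 km/s

From the circular-orbit relation v² = μ/r at r = 6.54×10^7 km: μ = v²r = (45.0)² × 6.54×10^7 = 1.32435×10^11 km³/s².
In km: r₁ = 0.437 × 1.496×10^8 = 6.53752×10^7 km; r₂ = 1.38 × 1.496×10^8 = 2.06448×10^8 km.
Semi-major axis of the transfer orbit: a_t = (6.53752×10^7 + 2.06448×10^8)/2 = 1.359116×10^8 km.
At periapsis, r = 6.53752×10^7 km.
Applying v² = μ(2/r − 1/a_t): v = 55.47 km/s.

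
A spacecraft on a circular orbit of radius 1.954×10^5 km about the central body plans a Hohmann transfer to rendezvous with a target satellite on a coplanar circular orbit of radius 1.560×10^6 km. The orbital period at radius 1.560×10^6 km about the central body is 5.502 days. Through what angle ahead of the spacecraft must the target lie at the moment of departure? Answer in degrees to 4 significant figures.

From Kepler's third law T² = 4π²r³/μ at r = 1.560×10^6 km, T = 5.502 days = 5.502 × 86400 s = 4.753728×10^5 s: μ = 4π²r³/T² = 6.63231×10^8 km³/s².
Transfer-ellipse semi-major axis a_t = (r₁ + r₂)/2 = (1.954×10^5 + 1.560×10^6)/2 = 8.777×10^5 km.
The half-period of the transfer ellipse is t = π√(a_t³/μ) = 1.0031×10^5 s.
Target angular speed ω₂ = √(μ/r₂³) = 1.3217×10^-5 rad/s.
Angle swept by the target during transfer: ω₂·t = 1.3258 rad = 75.96°.
The spacecraft traverses 180° on the transfer ellipse, so the target must lead by 180° − 75.96° = 104.0°.

φ = 104.0°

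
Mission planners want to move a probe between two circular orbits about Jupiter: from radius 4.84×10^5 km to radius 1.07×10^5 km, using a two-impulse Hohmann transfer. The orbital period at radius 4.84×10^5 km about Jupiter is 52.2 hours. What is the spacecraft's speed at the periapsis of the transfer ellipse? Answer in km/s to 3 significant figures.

v = 44.0 km/s

From Kepler's third law T² = 4π²r³/μ at r = 4.84×10^5 km, T = 52.2 hours = 52.2 × 3600 s = 1.8792×10^5 s: μ = 4π²r³/T² = 1.26751×10^8 km³/s².
Semi-major axis of the transfer orbit: a_t = (4.840×10^5 + 1.070×10^5)/2 = 2.955×10^5 km.
The periapsis of the transfer ellipse is at r = 1.070×10^5 km.
Applying v² = μ(2/r − 1/a_t): v = 44.05 km/s.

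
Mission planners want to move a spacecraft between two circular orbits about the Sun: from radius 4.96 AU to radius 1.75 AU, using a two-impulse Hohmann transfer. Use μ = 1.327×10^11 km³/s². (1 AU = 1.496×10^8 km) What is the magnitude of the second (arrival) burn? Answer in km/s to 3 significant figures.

Δv₂ = 4.86 km/s

In km: r₁ = 4.96 × 1.496×10^8 = 7.42016×10^8 km; r₂ = 1.75 × 1.496×10^8 = 2.618×10^8 km.
The Hohmann ellipse has a_t = (r₁ + r₂)/2 = 5.01908×10^8 km.
On the circular orbit at r = 2.618×10^8 km, v_c = √(μ/r) = 22.51390 km/s.
Transfer-orbit speed at the same r (vis-viva, a = a_t): v_t = √[μ(2/r − 1/a_t)] = 27.37444 km/s.
Δv₂ = |v_t − v_c| = |27.37444 − 22.51390| = 4.861 km/s.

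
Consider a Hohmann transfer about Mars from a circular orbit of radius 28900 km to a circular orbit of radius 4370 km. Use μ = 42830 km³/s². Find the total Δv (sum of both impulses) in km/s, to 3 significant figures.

Δv = 1.59 km/s

The Hohmann ellipse has a_t = (r₁ + r₂)/2 = 16635 km.
At r₁ the circular-orbit speed is v₁ = √(μ/r₁) = 1.2174 km/s.
On the transfer ellipse at r₁, vis-viva equation gives v_a = √[μ(2/r₁ − 1/a_t)] = 0.62396 km/s.
First burn Δv₁ = |v_a − v₁| = 0.5934 km/s.
Circular speed at r₂: v₂ = √(μ/r₂) = 3.1306 km/s.
Transfer-orbit speed at r₂: v_p = √[μ(2/r₂ − 1/a_t)] = 4.1264 km/s.
Second burn Δv₂ = |v₂ − v_p| = 0.9958 km/s.
Δv = Δv₁ + Δv₂ = 0.5934 + 0.9958 = 1.589 km/s.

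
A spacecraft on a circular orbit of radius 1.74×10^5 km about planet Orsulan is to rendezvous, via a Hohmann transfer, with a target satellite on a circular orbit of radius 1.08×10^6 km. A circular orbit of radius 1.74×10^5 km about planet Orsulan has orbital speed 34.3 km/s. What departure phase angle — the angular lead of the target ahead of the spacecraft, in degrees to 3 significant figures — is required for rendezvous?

From the circular-orbit relation v² = μ/r at r = 1.74×10^5 km: μ = v²r = (34.3)² × 1.74×10^5 = 2.04709×10^8 km³/s².
Semi-major axis of the transfer orbit: a_t = (1.740×10^5 + 1.080×10^6)/2 = 6.270×10^5 km.
The half-period of the transfer ellipse is t = π√(a_t³/μ) = 1.0901×10^5 s.
Target angular speed ω₂ = √(μ/r₂³) = 1.2748×10^-5 rad/s.
Angle swept by the target during transfer: ω₂·t = 1.3897 rad = 79.62°.
The spacecraft traverses 180° on the transfer ellipse, so the target must lead by 180° − 79.62° = 100°.

φ = 100°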